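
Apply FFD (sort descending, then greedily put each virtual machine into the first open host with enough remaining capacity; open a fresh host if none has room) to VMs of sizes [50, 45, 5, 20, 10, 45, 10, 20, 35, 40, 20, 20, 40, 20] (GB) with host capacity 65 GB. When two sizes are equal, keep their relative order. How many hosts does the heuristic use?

Sorted descending: 50, 45, 45, 40, 40, 35, 20, 20, 20, 20, 20, 10, 10, 5.
  50 → host 1 (new)  [load 50/65]
  45 → host 2 (new)  [load 45/65]
  45 → host 3 (new)  [load 45/65]
  40 → host 4 (new)  [load 40/65]
  40 → host 5 (new)  [load 40/65]
  35 → host 6 (new)  [load 35/65]
  20 → host 2  [load 65/65]
  20 → host 3  [load 65/65]
  20 → host 4  [load 60/65]
  20 → host 5  [load 60/65]
  20 → host 6  [load 55/65]
  10 → host 1  [load 60/65]
  10 → host 6  [load 65/65]
  5 → host 1  [load 65/65]
6 hosts opened.

6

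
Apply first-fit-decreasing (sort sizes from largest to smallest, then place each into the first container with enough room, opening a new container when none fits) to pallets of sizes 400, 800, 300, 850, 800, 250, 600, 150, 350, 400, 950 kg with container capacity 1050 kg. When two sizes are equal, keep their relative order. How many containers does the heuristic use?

6

Sorted descending: 950, 850, 800, 800, 600, 400, 400, 350, 300, 250, 150.
  950 → container 1 (new)  [load 950/1050]
  850 → container 2 (new)  [load 850/1050]
  800 → container 3 (new)  [load 800/1050]
  800 → container 4 (new)  [load 800/1050]
  600 → container 5 (new)  [load 600/1050]
  400 → container 5  [load 1000/1050]
  400 → container 6 (new)  [load 400/1050]
  350 → container 6  [load 750/1050]
  300 → container 6  [load 1050/1050]
  250 → container 3  [load 1050/1050]
  150 → container 2  [load 1000/1050]
6 containers opened.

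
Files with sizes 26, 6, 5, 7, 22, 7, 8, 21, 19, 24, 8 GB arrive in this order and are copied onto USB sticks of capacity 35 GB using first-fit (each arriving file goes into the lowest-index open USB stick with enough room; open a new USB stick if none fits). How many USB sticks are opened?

5

  26 → USB stick 1 (new)  [load 26/35]
  6 → USB stick 1  [load 32/35]
  5 → USB stick 2 (new)  [load 5/35]
  7 → USB stick 2  [load 12/35]
  22 → USB stick 2  [load 34/35]
  7 → USB stick 3 (new)  [load 7/35]
  8 → USB stick 3  [load 15/35]
  21 → USB stick 4 (new)  [load 21/35]
  19 → USB stick 3  [load 34/35]
  24 → USB stick 5 (new)  [load 24/35]
  8 → USB stick 4  [load 29/35]
5 USB sticks opened.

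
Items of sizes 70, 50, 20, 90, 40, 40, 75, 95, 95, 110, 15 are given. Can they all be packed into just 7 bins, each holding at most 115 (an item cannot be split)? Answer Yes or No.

Yes

A valid assignment using 7 bins:
  bin 1: 110 = 110
  bin 2: 95 + 20 = 115
  bin 3: 95 + 15 = 110
  bin 4: 90 = 90
  bin 5: 75 + 40 = 115
  bin 6: 70 + 40 = 110
  bin 7: 50 = 50
Every load is within 115, so 7 bins suffice.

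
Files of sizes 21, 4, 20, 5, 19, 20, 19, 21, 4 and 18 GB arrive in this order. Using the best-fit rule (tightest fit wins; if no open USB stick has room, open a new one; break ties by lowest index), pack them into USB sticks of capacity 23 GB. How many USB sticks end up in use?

  21 → USB stick 1 (new)  [load 21/23]
  4 → USB stick 2 (new)  [load 4/23]
  20 → USB stick 3 (new)  [load 20/23]
  5 → USB stick 2  [load 9/23]
  19 → USB stick 4 (new)  [load 19/23]
  20 → USB stick 5 (new)  [load 20/23]
  19 → USB stick 6 (new)  [load 19/23]
  21 → USB stick 7 (new)  [load 21/23]
  4 → USB stick 4  [load 23/23]
  18 → USB stick 8 (new)  [load 18/23]
8 USB sticks opened.

8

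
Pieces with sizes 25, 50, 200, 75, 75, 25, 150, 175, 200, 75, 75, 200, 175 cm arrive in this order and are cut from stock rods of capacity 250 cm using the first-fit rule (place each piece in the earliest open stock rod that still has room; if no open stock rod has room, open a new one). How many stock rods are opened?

  25 → stock rod 1 (new)  [load 25/250]
  50 → stock rod 1  [load 75/250]
  200 → stock rod 2 (new)  [load 200/250]
  75 → stock rod 1  [load 150/250]
  75 → stock rod 1  [load 225/250]
  25 → stock rod 1  [load 250/250]
  150 → stock rod 3 (new)  [load 150/250]
  175 → stock rod 4 (new)  [load 175/250]
  200 → stock rod 5 (new)  [load 200/250]
  75 → stock rod 3  [load 225/250]
  75 → stock rod 4  [load 250/250]
  200 → stock rod 6 (new)  [load 200/250]
  175 → stock rod 7 (new)  [load 175/250]
7 stock rods opened.

7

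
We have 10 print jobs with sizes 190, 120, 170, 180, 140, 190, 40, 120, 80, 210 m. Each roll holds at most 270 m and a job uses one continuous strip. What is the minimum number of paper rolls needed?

7

Total = 210 + 190 + 190 + 180 + 170 + 140 + 120 + 120 + 80 + 40 = 1440 m.
Lower bound: ⌈1440/270⌉ = 6 paper rolls.
A packing using 7 paper rolls:
  roll 1: 210 + 40 = 250
  roll 2: 190 + 80 = 270
  roll 3: 190 = 190
  roll 4: 180 = 180
  roll 5: 170 = 170
  roll 6: 140 + 120 = 260
  roll 7: 120 = 120
No arrangement into 6 paper rolls stays within capacity, so 7 is optimal.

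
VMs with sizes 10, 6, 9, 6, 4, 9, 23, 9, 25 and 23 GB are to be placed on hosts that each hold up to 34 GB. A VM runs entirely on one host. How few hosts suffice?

Total = 25 + 23 + 23 + 10 + 9 + 9 + 9 + 6 + 6 + 4 = 124 GB.
Lower bound: ⌈124/34⌉ = 4 hosts.
A packing using 4 hosts:
  host 1: 25 + 9 = 34
  host 2: 23 + 10 = 33
  host 3: 23 + 9 = 32
  host 4: 9 + 6 + 6 + 4 = 25
This matches the lower bound, so 4 is optimal.

4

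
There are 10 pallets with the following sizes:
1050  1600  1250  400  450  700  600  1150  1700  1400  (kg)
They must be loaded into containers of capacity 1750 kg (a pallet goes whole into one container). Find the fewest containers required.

Total = 1700 + 1600 + 1400 + 1250 + 1150 + 1050 + 700 + 600 + 450 + 400 = 10300 kg.
Lower bound: ⌈10300/1750⌉ = 6 containers.
A packing using 7 containers:
  container 1: 1700 = 1700
  container 2: 1600 = 1600
  container 3: 1400 = 1400
  container 4: 1250 + 450 = 1700
  container 5: 1150 + 600 = 1750
  container 6: 1050 + 700 = 1750
  container 7: 400 = 400
No arrangement into 6 containers stays within capacity, so 7 is optimal.

7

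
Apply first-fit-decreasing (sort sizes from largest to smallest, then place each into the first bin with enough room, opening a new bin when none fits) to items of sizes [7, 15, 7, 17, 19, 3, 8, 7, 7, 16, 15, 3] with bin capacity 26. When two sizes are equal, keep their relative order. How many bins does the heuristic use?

Sorted descending: 19, 17, 16, 15, 15, 8, 7, 7, 7, 7, 3, 3.
  19 → bin 1 (new)  [load 19/26]
  17 → bin 2 (new)  [load 17/26]
  16 → bin 3 (new)  [load 16/26]
  15 → bin 4 (new)  [load 15/26]
  15 → bin 5 (new)  [load 15/26]
  8 → bin 2  [load 25/26]
  7 → bin 1  [load 26/26]
  7 → bin 3  [load 23/26]
  7 → bin 4  [load 22/26]
  7 → bin 5  [load 22/26]
  3 → bin 3  [load 26/26]
  3 → bin 4  [load 25/26]
5 bins opened.

5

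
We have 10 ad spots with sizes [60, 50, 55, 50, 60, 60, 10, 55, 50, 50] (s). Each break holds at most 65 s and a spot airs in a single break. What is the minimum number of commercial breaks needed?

9

Total = 60 + 60 + 60 + 55 + 55 + 50 + 50 + 50 + 50 + 10 = 500 s.
Lower bound: ⌈500/65⌉ = 8 commercial breaks.
Also, 9 ad spots each exceed 65/2 s, and no two of those can share a break, so at least 9 commercial breaks are needed.
A packing using 9 commercial breaks:
  break 1: 60 = 60
  break 2: 60 = 60
  break 3: 60 = 60
  break 4: 55 + 10 = 65
  break 5: 55 = 55
  break 6: 50 = 50
  break 7: 50 = 50
  break 8: 50 = 50
  break 9: 50 = 50
This matches the lower bound, so 9 is optimal.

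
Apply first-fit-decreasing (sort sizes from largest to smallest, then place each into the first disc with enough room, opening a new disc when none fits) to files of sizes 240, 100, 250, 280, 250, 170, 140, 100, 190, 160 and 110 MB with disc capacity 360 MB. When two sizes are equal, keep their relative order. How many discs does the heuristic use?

6

Sorted descending: 280, 250, 250, 240, 190, 170, 160, 140, 110, 100, 100.
  280 → disc 1 (new)  [load 280/360]
  250 → disc 2 (new)  [load 250/360]
  250 → disc 3 (new)  [load 250/360]
  240 → disc 4 (new)  [load 240/360]
  190 → disc 5 (new)  [load 190/360]
  170 → disc 5  [load 360/360]
  160 → disc 6 (new)  [load 160/360]
  140 → disc 6  [load 300/360]
  110 → disc 2  [load 360/360]
  100 → disc 3  [load 350/360]
  100 → disc 4  [load 340/360]
6 discs opened.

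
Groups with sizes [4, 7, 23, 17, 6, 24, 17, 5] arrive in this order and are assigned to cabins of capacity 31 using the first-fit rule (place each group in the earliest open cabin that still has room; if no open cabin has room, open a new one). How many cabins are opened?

  4 → cabin 1 (new)  [load 4/31]
  7 → cabin 1  [load 11/31]
  23 → cabin 2 (new)  [load 23/31]
  17 → cabin 1  [load 28/31]
  6 → cabin 2  [load 29/31]
  24 → cabin 3 (new)  [load 24/31]
  17 → cabin 4 (new)  [load 17/31]
  5 → cabin 3  [load 29/31]
4 cabins opened.

4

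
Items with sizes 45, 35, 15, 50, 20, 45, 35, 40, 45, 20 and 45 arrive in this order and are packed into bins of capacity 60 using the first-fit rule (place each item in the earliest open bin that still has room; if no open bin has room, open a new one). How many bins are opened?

8

  45 → bin 1 (new)  [load 45/60]
  35 → bin 2 (new)  [load 35/60]
  15 → bin 1  [load 60/60]
  50 → bin 3 (new)  [load 50/60]
  20 → bin 2  [load 55/60]
  45 → bin 4 (new)  [load 45/60]
  35 → bin 5 (new)  [load 35/60]
  40 → bin 6 (new)  [load 40/60]
  45 → bin 7 (new)  [load 45/60]
  20 → bin 5  [load 55/60]
  45 → bin 8 (new)  [load 45/60]
8 bins opened.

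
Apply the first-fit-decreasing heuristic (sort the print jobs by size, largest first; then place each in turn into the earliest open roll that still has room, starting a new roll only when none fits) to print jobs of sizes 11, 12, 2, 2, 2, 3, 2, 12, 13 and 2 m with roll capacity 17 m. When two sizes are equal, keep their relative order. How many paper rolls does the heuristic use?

4

Sorted descending: 13, 12, 12, 11, 3, 2, 2, 2, 2, 2.
  13 → roll 1 (new)  [load 13/17]
  12 → roll 2 (new)  [load 12/17]
  12 → roll 3 (new)  [load 12/17]
  11 → roll 4 (new)  [load 11/17]
  3 → roll 1  [load 16/17]
  2 → roll 2  [load 14/17]
  2 → roll 2  [load 16/17]
  2 → roll 3  [load 14/17]
  2 → roll 3  [load 16/17]
  2 → roll 4  [load 13/17]
4 paper rolls opened.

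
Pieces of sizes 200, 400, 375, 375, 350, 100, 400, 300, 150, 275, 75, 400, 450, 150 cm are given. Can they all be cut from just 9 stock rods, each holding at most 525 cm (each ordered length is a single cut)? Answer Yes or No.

A valid assignment using 9 stock rods:
  stock rod 1: 450 + 75 = 525
  stock rod 2: 400 + 100 = 500
  stock rod 3: 400 = 400
  stock rod 4: 400 = 400
  stock rod 5: 375 + 150 = 525
  stock rod 6: 375 + 150 = 525
  stock rod 7: 350 = 350
  stock rod 8: 300 + 200 = 500
  stock rod 9: 275 = 275
Every load is within 525 cm, so 9 stock rods suffice.

Yes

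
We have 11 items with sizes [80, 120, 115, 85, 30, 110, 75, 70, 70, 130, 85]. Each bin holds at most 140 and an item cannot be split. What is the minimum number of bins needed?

Total = 130 + 120 + 115 + 110 + 85 + 85 + 80 + 75 + 70 + 70 + 30 = 970.
Lower bound: ⌈970/140⌉ = 7 bins.
Also, 8 items each exceed 70, and no two of those can share a bin, so at least 8 bins are needed.
A packing using 9 bins:
  bin 1: 130 = 130
  bin 2: 120 = 120
  bin 3: 115 = 115
  bin 4: 110 + 30 = 140
  bin 5: 85 = 85
  bin 6: 85 = 85
  bin 7: 80 = 80
  bin 8: 75 = 75
  bin 9: 70 + 70 = 140
No arrangement into 8 bins stays within capacity, so 9 is optimal.

9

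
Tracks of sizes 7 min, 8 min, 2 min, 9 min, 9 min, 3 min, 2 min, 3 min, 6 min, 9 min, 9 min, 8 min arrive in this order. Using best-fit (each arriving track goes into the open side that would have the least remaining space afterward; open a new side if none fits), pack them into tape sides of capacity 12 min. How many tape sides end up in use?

  7 → side 1 (new)  [load 7/12]
  8 → side 2 (new)  [load 8/12]
  2 → side 2  [load 10/12]
  9 → side 3 (new)  [load 9/12]
  9 → side 4 (new)  [load 9/12]
  3 → side 3  [load 12/12]
  2 → side 2  [load 12/12]
  3 → side 4  [load 12/12]
  6 → side 5 (new)  [load 6/12]
  9 → side 6 (new)  [load 9/12]
  9 → side 7 (new)  [load 9/12]
  8 → side 8 (new)  [load 8/12]
8 tape sides opened.

8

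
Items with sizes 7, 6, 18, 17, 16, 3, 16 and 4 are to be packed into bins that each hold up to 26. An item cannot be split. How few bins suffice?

4

Total = 18 + 17 + 16 + 16 + 7 + 6 + 4 + 3 = 87.
Lower bound: ⌈87/26⌉ = 4 bins.
A packing using 4 bins:
  bin 1: 18 + 7 = 25
  bin 2: 17 + 6 + 3 = 26
  bin 3: 16 + 4 = 20
  bin 4: 16 = 16
This matches the lower bound, so 4 is optimal.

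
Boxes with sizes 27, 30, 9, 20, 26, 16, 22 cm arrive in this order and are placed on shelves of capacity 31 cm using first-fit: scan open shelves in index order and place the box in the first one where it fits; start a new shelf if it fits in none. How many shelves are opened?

6

  27 → shelf 1 (new)  [load 27/31]
  30 → shelf 2 (new)  [load 30/31]
  9 → shelf 3 (new)  [load 9/31]
  20 → shelf 3  [load 29/31]
  26 → shelf 4 (new)  [load 26/31]
  16 → shelf 5 (new)  [load 16/31]
  22 → shelf 6 (new)  [load 22/31]
6 shelves opened.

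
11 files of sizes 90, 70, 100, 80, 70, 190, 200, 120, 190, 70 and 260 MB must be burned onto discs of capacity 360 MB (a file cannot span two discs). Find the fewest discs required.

5

Total = 260 + 200 + 190 + 190 + 120 + 100 + 90 + 80 + 70 + 70 + 70 = 1440 MB.
Lower bound: ⌈1440/360⌉ = 4 discs.
A packing using 5 discs:
  disc 1: 260 + 100 = 360
  disc 2: 200 + 120 = 320
  disc 3: 190 + 90 + 80 = 360
  disc 4: 190 + 70 + 70 = 330
  disc 5: 70 = 70
No arrangement into 4 discs stays within capacity, so 5 is optimal.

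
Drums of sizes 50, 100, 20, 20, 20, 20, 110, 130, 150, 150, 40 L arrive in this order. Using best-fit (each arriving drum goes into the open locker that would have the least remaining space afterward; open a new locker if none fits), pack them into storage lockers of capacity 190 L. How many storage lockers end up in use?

5

  50 → locker 1 (new)  [load 50/190]
  100 → locker 1  [load 150/190]
  20 → locker 1  [load 170/190]
  20 → locker 1  [load 190/190]
  20 → locker 2 (new)  [load 20/190]
  20 → locker 2  [load 40/190]
  110 → locker 2  [load 150/190]
  130 → locker 3 (new)  [load 130/190]
  150 → locker 4 (new)  [load 150/190]
  150 → locker 5 (new)  [load 150/190]
  40 → locker 2  [load 190/190]
5 storage lockers opened.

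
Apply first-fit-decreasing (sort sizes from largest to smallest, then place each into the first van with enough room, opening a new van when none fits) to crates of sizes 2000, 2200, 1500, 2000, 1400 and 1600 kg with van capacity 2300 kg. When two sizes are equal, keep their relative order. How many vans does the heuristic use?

Sorted descending: 2200, 2000, 2000, 1600, 1500, 1400.
  2200 → van 1 (new)  [load 2200/2300]
  2000 → van 2 (new)  [load 2000/2300]
  2000 → van 3 (new)  [load 2000/2300]
  1600 → van 4 (new)  [load 1600/2300]
  1500 → van 5 (new)  [load 1500/2300]
  1400 → van 6 (new)  [load 1400/2300]
6 vans opened.

6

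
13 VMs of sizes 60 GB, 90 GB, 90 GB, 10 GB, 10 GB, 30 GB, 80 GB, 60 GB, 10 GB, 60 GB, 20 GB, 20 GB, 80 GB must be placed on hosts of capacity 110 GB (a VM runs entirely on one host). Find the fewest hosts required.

7

Total = 90 + 90 + 80 + 80 + 60 + 60 + 60 + 30 + 20 + 20 + 10 + 10 + 10 = 620 GB.
Lower bound: ⌈620/110⌉ = 6 hosts.
Also, 7 VMs each exceed 55 GB, and no two of those can share a host, so at least 7 hosts are needed.
A packing using 7 hosts:
  host 1: 90 + 20 = 110
  host 2: 90 + 20 = 110
  host 3: 80 + 30 = 110
  host 4: 80 + 10 + 10 + 10 = 110
  host 5: 60 = 60
  host 6: 60 = 60
  host 7: 60 = 60
This matches the lower bound, so 7 is optimal.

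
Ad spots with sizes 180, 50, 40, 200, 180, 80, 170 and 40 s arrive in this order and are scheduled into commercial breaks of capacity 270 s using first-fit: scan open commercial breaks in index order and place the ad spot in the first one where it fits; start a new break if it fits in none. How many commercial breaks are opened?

  180 → break 1 (new)  [load 180/270]
  50 → break 1  [load 230/270]
  40 → break 1  [load 270/270]
  200 → break 2 (new)  [load 200/270]
  180 → break 3 (new)  [load 180/270]
  80 → break 3  [load 260/270]
  170 → break 4 (new)  [load 170/270]
  40 → break 2  [load 240/270]
4 commercial breaks opened.

4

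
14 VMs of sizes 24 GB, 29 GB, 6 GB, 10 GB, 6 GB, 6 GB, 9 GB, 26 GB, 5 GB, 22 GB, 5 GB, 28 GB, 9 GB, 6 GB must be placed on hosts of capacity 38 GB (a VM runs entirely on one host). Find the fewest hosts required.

Total = 29 + 28 + 26 + 24 + 22 + 10 + 9 + 9 + 6 + 6 + 6 + 6 + 5 + 5 = 191 GB.
Lower bound: ⌈191/38⌉ = 6 hosts.
A packing using 6 hosts:
  host 1: 29 + 9 = 38
  host 2: 28 + 10 = 38
  host 3: 26 + 9 = 35
  host 4: 24 + 6 + 6 = 36
  host 5: 22 + 6 + 6 = 34
  host 6: 5 + 5 = 10
This matches the lower bound, so 6 is optimal.

6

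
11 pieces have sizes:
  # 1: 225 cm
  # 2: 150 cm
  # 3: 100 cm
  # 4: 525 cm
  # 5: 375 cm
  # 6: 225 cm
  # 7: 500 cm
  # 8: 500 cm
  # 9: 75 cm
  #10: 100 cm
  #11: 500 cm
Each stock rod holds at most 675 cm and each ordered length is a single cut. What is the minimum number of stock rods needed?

Total = 525 + 500 + 500 + 500 + 375 + 225 + 225 + 150 + 100 + 100 + 75 = 3275 cm.
Lower bound: ⌈3275/675⌉ = 5 stock rods.
A packing using 6 stock rods:
  stock rod 1: 525 + 150 = 675
  stock rod 2: 500 + 100 + 75 = 675
  stock rod 3: 500 + 100 = 600
  stock rod 4: 500 = 500
  stock rod 5: 375 + 225 = 600
  stock rod 6: 225 = 225
No arrangement into 5 stock rods stays within capacity, so 6 is optimal.

6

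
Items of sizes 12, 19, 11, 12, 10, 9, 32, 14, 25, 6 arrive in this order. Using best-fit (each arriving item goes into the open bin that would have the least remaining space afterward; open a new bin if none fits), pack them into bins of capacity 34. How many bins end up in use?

  12 → bin 1 (new)  [load 12/34]
  19 → bin 1  [load 31/34]
  11 → bin 2 (new)  [load 11/34]
  12 → bin 2  [load 23/34]
  10 → bin 2  [load 33/34]
  9 → bin 3 (new)  [load 9/34]
  32 → bin 4 (new)  [load 32/34]
  14 → bin 3  [load 23/34]
  25 → bin 5 (new)  [load 25/34]
  6 → bin 5  [load 31/34]
5 bins opened.

5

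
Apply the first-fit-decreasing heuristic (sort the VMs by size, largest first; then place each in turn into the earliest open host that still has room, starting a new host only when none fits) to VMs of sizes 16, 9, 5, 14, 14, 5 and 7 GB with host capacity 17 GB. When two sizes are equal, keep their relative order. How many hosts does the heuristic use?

5

Sorted descending: 16, 14, 14, 9, 7, 5, 5.
  16 → host 1 (new)  [load 16/17]
  14 → host 2 (new)  [load 14/17]
  14 → host 3 (new)  [load 14/17]
  9 → host 4 (new)  [load 9/17]
  7 → host 4  [load 16/17]
  5 → host 5 (new)  [load 5/17]
  5 → host 5  [load 10/17]
5 hosts opened.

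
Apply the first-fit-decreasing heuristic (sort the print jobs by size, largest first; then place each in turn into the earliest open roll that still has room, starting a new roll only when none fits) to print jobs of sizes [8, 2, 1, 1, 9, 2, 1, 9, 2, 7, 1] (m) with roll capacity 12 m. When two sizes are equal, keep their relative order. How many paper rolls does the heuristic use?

4

Sorted descending: 9, 9, 8, 7, 2, 2, 2, 1, 1, 1, 1.
  9 → roll 1 (new)  [load 9/12]
  9 → roll 2 (new)  [load 9/12]
  8 → roll 3 (new)  [load 8/12]
  7 → roll 4 (new)  [load 7/12]
  2 → roll 1  [load 11/12]
  2 → roll 2  [load 11/12]
  2 → roll 3  [load 10/12]
  1 → roll 1  [load 12/12]
  1 → roll 2  [load 12/12]
  1 → roll 3  [load 11/12]
  1 → roll 3  [load 12/12]
4 paper rolls opened.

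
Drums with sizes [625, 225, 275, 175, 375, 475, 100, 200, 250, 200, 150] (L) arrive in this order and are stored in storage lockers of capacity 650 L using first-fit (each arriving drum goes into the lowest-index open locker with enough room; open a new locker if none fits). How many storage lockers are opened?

5

  625 → locker 1 (new)  [load 625/650]
  225 → locker 2 (new)  [load 225/650]
  275 → locker 2  [load 500/650]
  175 → locker 3 (new)  [load 175/650]
  375 → locker 3  [load 550/650]
  475 → locker 4 (new)  [load 475/650]
  100 → locker 2  [load 600/650]
  200 → locker 5 (new)  [load 200/650]
  250 → locker 5  [load 450/650]
  200 → locker 5  [load 650/650]
  150 → locker 4  [load 625/650]
5 storage lockers opened.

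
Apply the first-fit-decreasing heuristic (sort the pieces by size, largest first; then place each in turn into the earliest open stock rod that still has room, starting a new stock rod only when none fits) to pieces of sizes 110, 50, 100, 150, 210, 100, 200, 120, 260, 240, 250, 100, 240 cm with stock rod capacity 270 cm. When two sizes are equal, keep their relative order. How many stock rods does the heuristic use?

Sorted descending: 260, 250, 240, 240, 210, 200, 150, 120, 110, 100, 100, 100, 50.
  260 → stock rod 1 (new)  [load 260/270]
  250 → stock rod 2 (new)  [load 250/270]
  240 → stock rod 3 (new)  [load 240/270]
  240 → stock rod 4 (new)  [load 240/270]
  210 → stock rod 5 (new)  [load 210/270]
  200 → stock rod 6 (new)  [load 200/270]
  150 → stock rod 7 (new)  [load 150/270]
  120 → stock rod 7  [load 270/270]
  110 → stock rod 8 (new)  [load 110/270]
  100 → stock rod 8  [load 210/270]
  100 → stock rod 9 (new)  [load 100/270]
  100 → stock rod 9  [load 200/270]
  50 → stock rod 5  [load 260/270]
9 stock rods opened.

9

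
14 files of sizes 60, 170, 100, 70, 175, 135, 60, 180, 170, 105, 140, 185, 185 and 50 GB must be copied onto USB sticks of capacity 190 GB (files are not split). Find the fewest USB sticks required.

Total = 185 + 185 + 180 + 175 + 170 + 170 + 140 + 135 + 105 + 100 + 70 + 60 + 60 + 50 = 1785 GB.
Lower bound: ⌈1785/190⌉ = 10 USB sticks.
A packing using 11 USB sticks:
  USB stick 1: 185 = 185
  USB stick 2: 185 = 185
  USB stick 3: 180 = 180
  USB stick 4: 175 = 175
  USB stick 5: 170 = 170
  USB stick 6: 170 = 170
  USB stick 7: 140 + 50 = 190
  USB stick 8: 135 = 135
  USB stick 9: 105 + 70 = 175
  USB stick 10: 100 + 60 = 160
  USB stick 11: 60 = 60
No arrangement into 10 USB sticks stays within capacity, so 11 is optimal.

11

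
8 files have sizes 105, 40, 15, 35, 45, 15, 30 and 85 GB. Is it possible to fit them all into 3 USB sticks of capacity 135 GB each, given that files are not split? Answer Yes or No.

A valid assignment using 3 USB sticks:
  USB stick 1: 105 + 30 = 135
  USB stick 2: 85 + 45 = 130
  USB stick 3: 40 + 35 + 15 + 15 = 105
Every load is within 135 GB, so 3 USB sticks suffice.

Yes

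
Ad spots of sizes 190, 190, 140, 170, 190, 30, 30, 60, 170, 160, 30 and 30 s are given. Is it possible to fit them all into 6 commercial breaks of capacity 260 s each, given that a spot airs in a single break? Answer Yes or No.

No

Total = 1390 s; ⌈1390/260⌉ = 6.
7 ad spots each exceed half the capacity and cannot share a break, forcing at least 7 commercial breaks.
At least 7 commercial breaks are required, but only 6 are allowed.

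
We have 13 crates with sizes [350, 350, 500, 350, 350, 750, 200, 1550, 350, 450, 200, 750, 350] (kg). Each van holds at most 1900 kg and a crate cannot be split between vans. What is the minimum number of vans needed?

Total = 1550 + 750 + 750 + 500 + 450 + 350 + 350 + 350 + 350 + 350 + 350 + 200 + 200 = 6500 kg.
Lower bound: ⌈6500/1900⌉ = 4 vans.
A packing using 4 vans:
  van 1: 1550 + 350 = 1900
  van 2: 750 + 750 + 350 = 1850
  van 3: 500 + 450 + 350 + 350 + 200 = 1850
  van 4: 350 + 350 + 200 = 900
This matches the lower bound, so 4 is optimal.

4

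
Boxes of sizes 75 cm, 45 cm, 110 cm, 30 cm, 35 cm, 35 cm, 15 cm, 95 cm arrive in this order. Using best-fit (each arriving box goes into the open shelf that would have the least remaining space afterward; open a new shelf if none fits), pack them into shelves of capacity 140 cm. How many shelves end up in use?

4

  75 → shelf 1 (new)  [load 75/140]
  45 → shelf 1  [load 120/140]
  110 → shelf 2 (new)  [load 110/140]
  30 → shelf 2  [load 140/140]
  35 → shelf 3 (new)  [load 35/140]
  35 → shelf 3  [load 70/140]
  15 → shelf 1  [load 135/140]
  95 → shelf 4 (new)  [load 95/140]
4 shelves opened.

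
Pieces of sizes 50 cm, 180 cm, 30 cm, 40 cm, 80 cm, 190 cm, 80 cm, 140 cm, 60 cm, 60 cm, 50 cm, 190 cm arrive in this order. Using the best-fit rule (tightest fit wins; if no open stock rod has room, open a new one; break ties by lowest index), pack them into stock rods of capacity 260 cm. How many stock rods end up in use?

  50 → stock rod 1 (new)  [load 50/260]
  180 → stock rod 1  [load 230/260]
  30 → stock rod 1  [load 260/260]
  40 → stock rod 2 (new)  [load 40/260]
  80 → stock rod 2  [load 120/260]
  190 → stock rod 3 (new)  [load 190/260]
  80 → stock rod 2  [load 200/260]
  140 → stock rod 4 (new)  [load 140/260]
  60 → stock rod 2  [load 260/260]
  60 → stock rod 3  [load 250/260]
  50 → stock rod 4  [load 190/260]
  190 → stock rod 5 (new)  [load 190/260]
5 stock rods opened.

5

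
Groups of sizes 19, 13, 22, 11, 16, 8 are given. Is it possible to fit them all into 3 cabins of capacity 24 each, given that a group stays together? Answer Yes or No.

No

Total = 89; ⌈89/24⌉ = 4.
At least 4 cabins are required, but only 3 are allowed.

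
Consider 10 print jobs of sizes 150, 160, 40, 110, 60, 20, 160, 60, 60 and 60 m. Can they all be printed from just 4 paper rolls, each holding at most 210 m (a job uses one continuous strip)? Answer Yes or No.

No

Total = 880 m; ⌈880/210⌉ = 5.
At least 5 paper rolls are required, but only 4 are allowed.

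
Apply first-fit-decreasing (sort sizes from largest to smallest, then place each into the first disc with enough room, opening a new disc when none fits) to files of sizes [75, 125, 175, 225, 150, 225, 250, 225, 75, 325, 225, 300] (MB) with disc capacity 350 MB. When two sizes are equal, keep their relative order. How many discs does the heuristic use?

8

Sorted descending: 325, 300, 250, 225, 225, 225, 225, 175, 150, 125, 75, 75.
  325 → disc 1 (new)  [load 325/350]
  300 → disc 2 (new)  [load 300/350]
  250 → disc 3 (new)  [load 250/350]
  225 → disc 4 (new)  [load 225/350]
  225 → disc 5 (new)  [load 225/350]
  225 → disc 6 (new)  [load 225/350]
  225 → disc 7 (new)  [load 225/350]
  175 → disc 8 (new)  [load 175/350]
  150 → disc 8  [load 325/350]
  125 → disc 4  [load 350/350]
  75 → disc 3  [load 325/350]
  75 → disc 5  [load 300/350]
8 discs opened.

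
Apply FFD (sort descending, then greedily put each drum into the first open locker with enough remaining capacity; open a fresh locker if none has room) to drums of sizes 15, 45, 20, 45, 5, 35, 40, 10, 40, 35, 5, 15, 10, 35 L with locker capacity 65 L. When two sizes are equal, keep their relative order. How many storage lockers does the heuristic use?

Sorted descending: 45, 45, 40, 40, 35, 35, 35, 20, 15, 15, 10, 10, 5, 5.
  45 → locker 1 (new)  [load 45/65]
  45 → locker 2 (new)  [load 45/65]
  40 → locker 3 (new)  [load 40/65]
  40 → locker 4 (new)  [load 40/65]
  35 → locker 5 (new)  [load 35/65]
  35 → locker 6 (new)  [load 35/65]
  35 → locker 7 (new)  [load 35/65]
  20 → locker 1  [load 65/65]
  15 → locker 2  [load 60/65]
  15 → locker 3  [load 55/65]
  10 → locker 3  [load 65/65]
  10 → locker 4  [load 50/65]
  5 → locker 2  [load 65/65]
  5 → locker 4  [load 55/65]
7 storage lockers opened.

7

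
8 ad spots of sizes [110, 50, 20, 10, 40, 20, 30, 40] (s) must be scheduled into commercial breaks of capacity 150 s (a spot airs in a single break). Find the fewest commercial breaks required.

Total = 110 + 50 + 40 + 40 + 30 + 20 + 20 + 10 = 320 s.
Lower bound: ⌈320/150⌉ = 3 commercial breaks.
A packing using 3 commercial breaks:
  break 1: 110 + 40 = 150
  break 2: 50 + 40 + 30 + 20 + 10 = 150
  break 3: 20 = 20
This matches the lower bound, so 3 is optimal.

3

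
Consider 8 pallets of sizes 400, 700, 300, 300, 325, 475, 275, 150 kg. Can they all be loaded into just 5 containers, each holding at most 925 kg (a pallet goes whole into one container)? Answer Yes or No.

A valid assignment using 4 containers:
  container 1: 700 + 150 = 850
  container 2: 475 + 400 = 875
  container 3: 325 + 300 + 300 = 925
  container 4: 275 = 275
That uses only 4 ≤ 5, so 5 containers are enough.

Yes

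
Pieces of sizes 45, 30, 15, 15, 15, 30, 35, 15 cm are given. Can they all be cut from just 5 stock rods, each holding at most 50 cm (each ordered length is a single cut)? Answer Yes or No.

A valid assignment using 5 stock rods:
  stock rod 1: 45 = 45
  stock rod 2: 35 + 15 = 50
  stock rod 3: 30 + 15 = 45
  stock rod 4: 30 + 15 = 45
  stock rod 5: 15 = 15
Every load is within 50 cm, so 5 stock rods suffice.

Yes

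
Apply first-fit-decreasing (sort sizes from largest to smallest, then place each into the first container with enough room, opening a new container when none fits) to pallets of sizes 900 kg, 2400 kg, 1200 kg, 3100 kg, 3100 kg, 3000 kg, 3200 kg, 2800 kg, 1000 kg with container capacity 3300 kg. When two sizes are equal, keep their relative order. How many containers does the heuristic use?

Sorted descending: 3200, 3100, 3100, 3000, 2800, 2400, 1200, 1000, 900.
  3200 → container 1 (new)  [load 3200/3300]
  3100 → container 2 (new)  [load 3100/3300]
  3100 → container 3 (new)  [load 3100/3300]
  3000 → container 4 (new)  [load 3000/3300]
  2800 → container 5 (new)  [load 2800/3300]
  2400 → container 6 (new)  [load 2400/3300]
  1200 → container 7 (new)  [load 1200/3300]
  1000 → container 7  [load 2200/3300]
  900 → container 6  [load 3300/3300]
7 containers opened.

7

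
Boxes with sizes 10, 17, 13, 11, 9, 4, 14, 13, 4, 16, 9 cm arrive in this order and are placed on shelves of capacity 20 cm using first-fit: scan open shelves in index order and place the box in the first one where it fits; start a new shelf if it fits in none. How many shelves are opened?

  10 → shelf 1 (new)  [load 10/20]
  17 → shelf 2 (new)  [load 17/20]
  13 → shelf 3 (new)  [load 13/20]
  11 → shelf 4 (new)  [load 11/20]
  9 → shelf 1  [load 19/20]
  4 → shelf 3  [load 17/20]
  14 → shelf 5 (new)  [load 14/20]
  13 → shelf 6 (new)  [load 13/20]
  4 → shelf 4  [load 15/20]
  16 → shelf 7 (new)  [load 16/20]
  9 → shelf 8 (new)  [load 9/20]
8 shelves opened.

8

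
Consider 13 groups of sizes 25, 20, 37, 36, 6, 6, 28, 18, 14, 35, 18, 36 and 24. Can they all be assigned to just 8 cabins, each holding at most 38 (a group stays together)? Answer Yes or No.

No

Total = 303; ⌈303/38⌉ = 8.
The bound of 8 does not rule out 8, but exhaustive search shows no assignment into 8 cabins of capacity 38 exists — the minimum is 9.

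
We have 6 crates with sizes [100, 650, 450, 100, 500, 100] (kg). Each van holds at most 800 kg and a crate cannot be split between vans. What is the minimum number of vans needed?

3

Total = 650 + 500 + 450 + 100 + 100 + 100 = 1900 kg.
Lower bound: ⌈1900/800⌉ = 3 vans.
A packing using 3 vans:
  van 1: 650 + 100 = 750
  van 2: 500 + 100 + 100 = 700
  van 3: 450 = 450
This matches the lower bound, so 3 is optimal.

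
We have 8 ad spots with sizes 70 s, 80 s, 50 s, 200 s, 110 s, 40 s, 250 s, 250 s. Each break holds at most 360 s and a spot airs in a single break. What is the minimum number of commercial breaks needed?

Total = 250 + 250 + 200 + 110 + 80 + 70 + 50 + 40 = 1050 s.
Lower bound: ⌈1050/360⌉ = 3 commercial breaks.
A packing using 3 commercial breaks:
  break 1: 250 + 110 = 360
  break 2: 250 + 80 = 330
  break 3: 200 + 70 + 50 + 40 = 360
This matches the lower bound, so 3 is optimal.

3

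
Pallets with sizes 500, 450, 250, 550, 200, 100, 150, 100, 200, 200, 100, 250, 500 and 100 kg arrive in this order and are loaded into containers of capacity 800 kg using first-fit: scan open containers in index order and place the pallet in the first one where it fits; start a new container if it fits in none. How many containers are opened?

  500 → container 1 (new)  [load 500/800]
  450 → container 2 (new)  [load 450/800]
  250 → container 1  [load 750/800]
  550 → container 3 (new)  [load 550/800]
  200 → container 2  [load 650/800]
  100 → container 2  [load 750/800]
  150 → container 3  [load 700/800]
  100 → container 3  [load 800/800]
  200 → container 4 (new)  [load 200/800]
  200 → container 4  [load 400/800]
  100 → container 4  [load 500/800]
  250 → container 4  [load 750/800]
  500 → container 5 (new)  [load 500/800]
  100 → container 5  [load 600/800]
5 containers opened.

5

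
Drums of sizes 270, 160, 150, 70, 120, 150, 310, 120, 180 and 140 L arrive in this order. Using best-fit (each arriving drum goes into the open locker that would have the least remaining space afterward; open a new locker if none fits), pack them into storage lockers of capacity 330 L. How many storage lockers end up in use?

  270 → locker 1 (new)  [load 270/330]
  160 → locker 2 (new)  [load 160/330]
  150 → locker 2  [load 310/330]
  70 → locker 3 (new)  [load 70/330]
  120 → locker 3  [load 190/330]
  150 → locker 4 (new)  [load 150/330]
  310 → locker 5 (new)  [load 310/330]
  120 → locker 3  [load 310/330]
  180 → locker 4  [load 330/330]
  140 → locker 6 (new)  [load 140/330]
6 storage lockers opened.

6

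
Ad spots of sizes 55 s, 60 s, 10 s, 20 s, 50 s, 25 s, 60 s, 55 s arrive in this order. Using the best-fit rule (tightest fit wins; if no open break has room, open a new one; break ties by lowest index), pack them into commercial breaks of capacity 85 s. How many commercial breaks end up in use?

  55 → break 1 (new)  [load 55/85]
  60 → break 2 (new)  [load 60/85]
  10 → break 2  [load 70/85]
  20 → break 1  [load 75/85]
  50 → break 3 (new)  [load 50/85]
  25 → break 3  [load 75/85]
  60 → break 4 (new)  [load 60/85]
  55 → break 5 (new)  [load 55/85]
5 commercial breaks opened.

5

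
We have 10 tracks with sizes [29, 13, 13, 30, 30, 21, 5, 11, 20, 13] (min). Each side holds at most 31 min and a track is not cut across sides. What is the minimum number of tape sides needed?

7

Total = 30 + 30 + 29 + 21 + 20 + 13 + 13 + 13 + 11 + 5 = 185 min.
Lower bound: ⌈185/31⌉ = 6 tape sides.
A packing using 7 tape sides:
  side 1: 30 = 30
  side 2: 30 = 30
  side 3: 29 = 29
  side 4: 21 + 5 = 26
  side 5: 20 + 11 = 31
  side 6: 13 + 13 = 26
  side 7: 13 = 13
No arrangement into 6 tape sides stays within capacity, so 7 is optimal.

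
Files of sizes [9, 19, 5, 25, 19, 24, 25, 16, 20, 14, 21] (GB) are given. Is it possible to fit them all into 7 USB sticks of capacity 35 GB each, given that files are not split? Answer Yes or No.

A valid assignment using 7 USB sticks:
  USB stick 1: 25 + 9 = 34
  USB stick 2: 25 + 5 = 30
  USB stick 3: 24 = 24
  USB stick 4: 21 + 14 = 35
  USB stick 5: 20 = 20
  USB stick 6: 19 + 16 = 35
  USB stick 7: 19 = 19
Every load is within 35 GB, so 7 USB sticks suffice.

Yes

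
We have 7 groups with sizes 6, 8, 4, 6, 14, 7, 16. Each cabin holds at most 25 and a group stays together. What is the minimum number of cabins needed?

Total = 16 + 14 + 8 + 7 + 6 + 6 + 4 = 61.
Lower bound: ⌈61/25⌉ = 3 cabins.
A packing using 3 cabins:
  cabin 1: 16 + 8 = 24
  cabin 2: 14 + 7 + 4 = 25
  cabin 3: 6 + 6 = 12
This matches the lower bound, so 3 is optimal.

3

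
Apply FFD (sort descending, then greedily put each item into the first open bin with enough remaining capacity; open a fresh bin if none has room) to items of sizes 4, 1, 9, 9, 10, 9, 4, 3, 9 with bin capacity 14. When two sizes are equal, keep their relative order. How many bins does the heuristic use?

5

Sorted descending: 10, 9, 9, 9, 9, 4, 4, 3, 1.
  10 → bin 1 (new)  [load 10/14]
  9 → bin 2 (new)  [load 9/14]
  9 → bin 3 (new)  [load 9/14]
  9 → bin 4 (new)  [load 9/14]
  9 → bin 5 (new)  [load 9/14]
  4 → bin 1  [load 14/14]
  4 → bin 2  [load 13/14]
  3 → bin 3  [load 12/14]
  1 → bin 2  [load 14/14]
5 bins opened.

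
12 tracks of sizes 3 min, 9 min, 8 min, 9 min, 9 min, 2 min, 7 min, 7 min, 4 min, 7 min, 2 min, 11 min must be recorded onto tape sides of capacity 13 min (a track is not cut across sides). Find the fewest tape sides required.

Total = 11 + 9 + 9 + 9 + 8 + 7 + 7 + 7 + 4 + 3 + 2 + 2 = 78 min.
Lower bound: ⌈78/13⌉ = 6 tape sides.
Also, 8 tracks each exceed 13/2 min, and no two of those can share a side, so at least 8 tape sides are needed.
A packing using 8 tape sides:
  side 1: 11 + 2 = 13
  side 2: 9 + 4 = 13
  side 3: 9 + 3 = 12
  side 4: 9 + 2 = 11
  side 5: 8 = 8
  side 6: 7 = 7
  side 7: 7 = 7
  side 8: 7 = 7
This matches the lower bound, so 8 is optimal.

8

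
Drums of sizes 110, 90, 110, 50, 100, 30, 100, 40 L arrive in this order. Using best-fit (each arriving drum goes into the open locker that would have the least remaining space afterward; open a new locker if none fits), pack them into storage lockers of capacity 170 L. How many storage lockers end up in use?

5

  110 → locker 1 (new)  [load 110/170]
  90 → locker 2 (new)  [load 90/170]
  110 → locker 3 (new)  [load 110/170]
  50 → locker 1  [load 160/170]
  100 → locker 4 (new)  [load 100/170]
  30 → locker 3  [load 140/170]
  100 → locker 5 (new)  [load 100/170]
  40 → locker 4  [load 140/170]
5 storage lockers opened.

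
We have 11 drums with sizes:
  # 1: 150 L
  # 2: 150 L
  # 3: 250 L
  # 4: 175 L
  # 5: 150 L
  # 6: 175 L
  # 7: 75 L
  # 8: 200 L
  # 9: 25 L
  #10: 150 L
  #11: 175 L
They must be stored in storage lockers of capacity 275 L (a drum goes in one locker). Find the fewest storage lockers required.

9

Total = 250 + 200 + 175 + 175 + 175 + 150 + 150 + 150 + 150 + 75 + 25 = 1675 L.
Lower bound: ⌈1675/275⌉ = 7 storage lockers.
Also, 9 drums each exceed 275/2 L, and no two of those can share a locker, so at least 9 storage lockers are needed.
A packing using 9 storage lockers:
  locker 1: 250 + 25 = 275
  locker 2: 200 + 75 = 275
  locker 3: 175 = 175
  locker 4: 175 = 175
  locker 5: 175 = 175
  locker 6: 150 = 150
  locker 7: 150 = 150
  locker 8: 150 = 150
  locker 9: 150 = 150
This matches the lower bound, so 9 is optimal.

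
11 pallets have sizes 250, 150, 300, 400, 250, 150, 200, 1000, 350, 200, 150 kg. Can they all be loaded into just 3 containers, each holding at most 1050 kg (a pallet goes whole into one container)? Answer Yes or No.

Total = 3400 kg; ⌈3400/1050⌉ = 4.
At least 4 containers are required, but only 3 are allowed.

No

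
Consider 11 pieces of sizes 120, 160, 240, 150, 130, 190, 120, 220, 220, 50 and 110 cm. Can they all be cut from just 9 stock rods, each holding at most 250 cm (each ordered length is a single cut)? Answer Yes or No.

A valid assignment using 8 stock rods:
  stock rod 1: 240 = 240
  stock rod 2: 220 = 220
  stock rod 3: 220 = 220
  stock rod 4: 190 + 50 = 240
  stock rod 5: 160 = 160
  stock rod 6: 150 = 150
  stock rod 7: 130 + 120 = 250
  stock rod 8: 120 + 110 = 230
That uses only 8 ≤ 9, so 9 stock rods are enough.

Yes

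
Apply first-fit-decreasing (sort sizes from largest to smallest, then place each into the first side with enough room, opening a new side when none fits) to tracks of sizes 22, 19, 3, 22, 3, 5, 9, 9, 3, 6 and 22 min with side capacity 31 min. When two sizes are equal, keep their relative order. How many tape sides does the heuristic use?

4

Sorted descending: 22, 22, 22, 19, 9, 9, 6, 5, 3, 3, 3.
  22 → side 1 (new)  [load 22/31]
  22 → side 2 (new)  [load 22/31]
  22 → side 3 (new)  [load 22/31]
  19 → side 4 (new)  [load 19/31]
  9 → side 1  [load 31/31]
  9 → side 2  [load 31/31]
  6 → side 3  [load 28/31]
  5 → side 4  [load 24/31]
  3 → side 3  [load 31/31]
  3 → side 4  [load 27/31]
  3 → side 4  [load 30/31]
4 tape sides opened.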